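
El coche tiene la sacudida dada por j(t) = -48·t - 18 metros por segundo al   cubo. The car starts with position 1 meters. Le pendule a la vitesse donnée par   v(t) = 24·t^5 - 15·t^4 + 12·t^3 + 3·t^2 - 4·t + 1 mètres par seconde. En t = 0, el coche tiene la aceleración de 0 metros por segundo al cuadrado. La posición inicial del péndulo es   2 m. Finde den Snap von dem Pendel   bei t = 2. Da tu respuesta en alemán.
Um dies zu lösen, müssen wir 3 Ableitungen unserer Gleichung für die Geschwindigkeit v(t) = 24·t^5 - 15·t^4 + 12·t^3 + 3·t^2 - 4·t + 1 nehmen. Die Ableitung von der Geschwindigkeit ergibt die Beschleunigung: a(t) = 120·t^4 - 60·t^3 + 36·t^2 + 6·t - 4. Die Ableitung von der Beschleunigung ergibt den Ruck: j(t) = 480·t^3 - 180·t^2 + 72·t + 6. Die Ableitung von dem Ruck ergibt den Snap: s(t) = 1440·t^2 - 360·t + 72. Wir haben den Snap s(t) = 1440·t^2 - 360·t + 72. Durch Einsetzen von t = 2: s(2) = 5112.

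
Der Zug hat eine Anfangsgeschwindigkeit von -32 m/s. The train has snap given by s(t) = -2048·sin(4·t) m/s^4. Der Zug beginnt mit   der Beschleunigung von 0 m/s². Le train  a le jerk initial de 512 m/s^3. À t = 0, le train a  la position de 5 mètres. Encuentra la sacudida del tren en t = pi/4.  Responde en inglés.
To find the answer, we compute 1 antiderivative of s(t) = -2048·sin(4·t). The integral of snap is jerk. Using j(0) = 512, we get j(t) = 512·cos(4·t). We have jerk j(t) = 512·cos(4·t). Substituting t = pi/4: j(pi/4) = -512.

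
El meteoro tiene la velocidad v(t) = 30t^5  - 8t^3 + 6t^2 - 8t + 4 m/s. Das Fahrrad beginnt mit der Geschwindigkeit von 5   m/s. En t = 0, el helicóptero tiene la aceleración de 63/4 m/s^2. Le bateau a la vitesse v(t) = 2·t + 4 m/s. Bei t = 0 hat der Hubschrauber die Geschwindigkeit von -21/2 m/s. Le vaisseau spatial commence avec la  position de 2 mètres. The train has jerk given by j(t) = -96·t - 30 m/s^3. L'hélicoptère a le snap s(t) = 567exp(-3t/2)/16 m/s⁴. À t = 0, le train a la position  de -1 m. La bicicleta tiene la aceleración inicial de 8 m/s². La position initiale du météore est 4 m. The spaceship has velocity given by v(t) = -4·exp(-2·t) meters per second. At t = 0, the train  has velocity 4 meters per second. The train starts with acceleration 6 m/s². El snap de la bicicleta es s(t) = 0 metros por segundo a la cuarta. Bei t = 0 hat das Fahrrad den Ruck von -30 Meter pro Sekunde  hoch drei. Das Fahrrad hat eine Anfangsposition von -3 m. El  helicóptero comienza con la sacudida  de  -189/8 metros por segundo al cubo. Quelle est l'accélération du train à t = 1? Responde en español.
Necesitamos integrar nuestra ecuación de la sacudida j(t) = -96·t - 30 1 vez. La antiderivada de la sacudida es la aceleración. Usando a(0) = 6, obtenemos a(t) = -48·t^2 - 30·t + 6. Usando a(t) = -48·t^2 - 30·t + 6 y sustituyendo t = 1, encontramos a = -72.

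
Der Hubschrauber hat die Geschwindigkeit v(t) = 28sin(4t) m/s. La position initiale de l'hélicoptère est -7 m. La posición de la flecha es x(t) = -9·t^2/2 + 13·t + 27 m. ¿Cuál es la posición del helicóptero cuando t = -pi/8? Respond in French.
Nous devons intégrer notre équation de la vitesse v(t) = 28·sin(4·t) 1 fois. La primitive de la vitesse est la position. En utilisant x(0) = -7, nous obtenons x(t) = -7·cos(4·t). De l'équation de la position x(t) = -7·cos(4·t), nous substituons t = -pi/8 pour obtenir x = 0.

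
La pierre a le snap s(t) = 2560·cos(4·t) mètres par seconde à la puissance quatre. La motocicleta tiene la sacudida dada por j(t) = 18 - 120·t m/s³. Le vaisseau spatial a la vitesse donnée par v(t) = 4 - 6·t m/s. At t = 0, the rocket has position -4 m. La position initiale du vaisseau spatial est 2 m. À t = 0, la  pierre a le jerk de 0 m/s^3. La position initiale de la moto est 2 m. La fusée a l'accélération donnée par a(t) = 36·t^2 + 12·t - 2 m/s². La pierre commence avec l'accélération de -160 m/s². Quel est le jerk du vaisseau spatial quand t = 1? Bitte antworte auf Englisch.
To solve this, we need to take 2 derivatives of our velocity equation v(t) = 4 - 6·t. Taking d/dt of v(t), we find a(t) = -6. Taking d/dt of a(t), we find j(t) = 0. Using j(t) = 0 and substituting t = 1, we find j = 0.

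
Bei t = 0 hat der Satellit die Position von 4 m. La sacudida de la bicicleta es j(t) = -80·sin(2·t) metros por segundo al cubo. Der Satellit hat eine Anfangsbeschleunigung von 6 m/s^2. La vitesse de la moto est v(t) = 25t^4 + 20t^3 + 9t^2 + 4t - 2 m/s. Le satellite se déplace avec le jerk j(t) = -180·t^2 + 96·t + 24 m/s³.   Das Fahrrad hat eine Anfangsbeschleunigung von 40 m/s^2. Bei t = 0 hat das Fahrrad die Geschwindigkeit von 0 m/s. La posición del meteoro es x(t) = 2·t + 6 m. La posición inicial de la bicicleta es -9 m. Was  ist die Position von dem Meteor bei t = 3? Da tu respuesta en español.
De la ecuación de la posición x(t) = 2·t + 6, sustituimos t = 3 para obtener x = 12.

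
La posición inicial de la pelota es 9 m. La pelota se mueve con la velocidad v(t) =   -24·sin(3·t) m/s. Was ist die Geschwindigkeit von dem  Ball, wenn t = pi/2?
Wir haben die Geschwindigkeit v(t) = -24·sin(3·t). Durch Einsetzen von t = pi/2: v(pi/2) = 24.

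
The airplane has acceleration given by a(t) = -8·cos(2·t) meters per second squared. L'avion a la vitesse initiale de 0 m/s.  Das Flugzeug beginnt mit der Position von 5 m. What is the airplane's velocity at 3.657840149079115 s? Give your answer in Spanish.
Para resolver esto, necesitamos tomar 1 antiderivada de nuestra ecuación de la aceleración a(t) = -8·cos(2·t). Integrando la aceleración y usando la condición inicial v(0) = 0, obtenemos v(t) = -4·sin(2·t). Tenemos la velocidad v(t) = -4·sin(2·t). Sustituyendo t = 3.657840149079115: v(3.657840149079115) = -3.43432315158667.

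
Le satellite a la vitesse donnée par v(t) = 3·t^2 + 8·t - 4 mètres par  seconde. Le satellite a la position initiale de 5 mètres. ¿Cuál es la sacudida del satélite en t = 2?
Para resolver esto, necesitamos tomar 2 derivadas de nuestra ecuación de la velocidad v(t) = 3·t^2 + 8·t - 4. La derivada de la velocidad da la aceleración: a(t) = 6·t + 8. Derivando la aceleración, obtenemos la sacudida: j(t) = 6. De la ecuación de la sacudida j(t) = 6, sustituimos t = 2 para obtener j = 6.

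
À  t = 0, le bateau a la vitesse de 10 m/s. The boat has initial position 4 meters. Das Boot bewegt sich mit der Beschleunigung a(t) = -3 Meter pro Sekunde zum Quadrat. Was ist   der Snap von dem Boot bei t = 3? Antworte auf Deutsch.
Wir müssen unsere Gleichung für die Beschleunigung a(t) = -3 2-mal ableiten. Durch Ableiten von der Beschleunigung erhalten wir den Ruck: j(t) = 0. Die Ableitung von dem Ruck ergibt den Snap: s(t) = 0. Wir haben den Snap s(t) = 0. Durch Einsetzen von t = 3: s(3) = 0.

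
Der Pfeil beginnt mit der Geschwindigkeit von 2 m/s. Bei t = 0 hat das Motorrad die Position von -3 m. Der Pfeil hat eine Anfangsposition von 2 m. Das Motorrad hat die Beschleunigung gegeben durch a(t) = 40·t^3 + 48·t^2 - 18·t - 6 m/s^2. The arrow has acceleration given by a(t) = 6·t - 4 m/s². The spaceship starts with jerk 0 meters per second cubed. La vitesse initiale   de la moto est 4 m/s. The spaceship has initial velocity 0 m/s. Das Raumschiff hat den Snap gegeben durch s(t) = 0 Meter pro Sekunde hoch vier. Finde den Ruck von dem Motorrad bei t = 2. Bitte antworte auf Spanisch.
Para resolver esto, necesitamos tomar 1 derivada de nuestra ecuación de la aceleración a(t) = 40·t^3 + 48·t^2 - 18·t - 6. La derivada de la aceleración da la sacudida: j(t) = 120·t^2 + 96·t - 18. Usando j(t) = 120·t^2 + 96·t - 18 y sustituyendo t = 2, encontramos j = 654.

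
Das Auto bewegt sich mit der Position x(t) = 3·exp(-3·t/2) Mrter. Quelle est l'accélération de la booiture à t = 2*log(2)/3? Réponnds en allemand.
Ausgehend von der Position x(t) = 3·exp(-3·t/2), nehmen wir 2 Ableitungen. Die Ableitung von der Position ergibt die Geschwindigkeit: v(t) = -9·exp(-3·t/2)/2. Durch Ableiten von der Geschwindigkeit erhalten wir die Beschleunigung: a(t) = 27·exp(-3·t/2)/4. Aus der Gleichung für die Beschleunigung a(t) = 27·exp(-3·t/2)/4, setzen wir t = 2*log(2)/3 ein und erhalten a = 27/8.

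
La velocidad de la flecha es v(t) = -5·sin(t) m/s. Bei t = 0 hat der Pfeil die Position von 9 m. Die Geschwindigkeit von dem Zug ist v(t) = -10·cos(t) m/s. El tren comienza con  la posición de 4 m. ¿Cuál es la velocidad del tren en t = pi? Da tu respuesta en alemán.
Aus der Gleichung für die Geschwindigkeit v(t) = -10·cos(t), setzen wir t = pi ein und erhalten v = 10.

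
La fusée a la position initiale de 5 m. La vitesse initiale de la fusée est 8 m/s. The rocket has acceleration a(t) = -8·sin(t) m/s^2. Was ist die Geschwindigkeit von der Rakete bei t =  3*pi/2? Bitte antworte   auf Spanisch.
Debemos encontrar la antiderivada de nuestra ecuación de la aceleración a(t) = -8·sin(t) 1 vez. La integral de la aceleración, con v(0) = 8, da la velocidad: v(t) = 8·cos(t). Tenemos la velocidad v(t) = 8·cos(t). Sustituyendo t = 3*pi/2: v(3*pi/2) = 0.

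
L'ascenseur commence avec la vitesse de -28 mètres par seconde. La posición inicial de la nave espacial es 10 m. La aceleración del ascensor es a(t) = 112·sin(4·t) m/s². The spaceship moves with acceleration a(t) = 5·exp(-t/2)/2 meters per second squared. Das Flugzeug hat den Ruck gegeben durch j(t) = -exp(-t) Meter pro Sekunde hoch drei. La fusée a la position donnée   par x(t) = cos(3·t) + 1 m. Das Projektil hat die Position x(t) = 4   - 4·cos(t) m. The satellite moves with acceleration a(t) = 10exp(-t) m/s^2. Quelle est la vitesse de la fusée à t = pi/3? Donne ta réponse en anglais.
To solve this, we need to take 1 derivative of our position equation x(t) = cos(3·t) + 1. Taking d/dt of x(t), we find v(t) = -3·sin(3·t). We have velocity v(t) = -3·sin(3·t). Substituting t = pi/3: v(pi/3) = 0.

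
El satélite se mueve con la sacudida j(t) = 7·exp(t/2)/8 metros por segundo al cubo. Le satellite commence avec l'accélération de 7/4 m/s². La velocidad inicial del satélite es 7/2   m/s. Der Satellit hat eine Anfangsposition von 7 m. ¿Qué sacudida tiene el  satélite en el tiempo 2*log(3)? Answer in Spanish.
Usando j(t) = 7·exp(t/2)/8 y sustituyendo t = 2*log(3), encontramos j = 21/8.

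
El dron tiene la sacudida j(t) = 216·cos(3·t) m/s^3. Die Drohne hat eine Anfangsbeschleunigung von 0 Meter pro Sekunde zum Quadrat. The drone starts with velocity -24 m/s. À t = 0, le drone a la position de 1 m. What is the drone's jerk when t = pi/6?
From the given jerk equation j(t) = 216·cos(3·t), we substitute t = pi/6 to get j = 0.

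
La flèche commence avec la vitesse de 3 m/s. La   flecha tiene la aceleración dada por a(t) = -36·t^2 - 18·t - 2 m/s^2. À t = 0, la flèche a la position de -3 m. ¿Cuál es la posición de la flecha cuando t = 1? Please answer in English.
To find the answer, we compute 2 integrals of a(t) = -36·t^2 - 18·t - 2. Finding the integral of a(t) and using v(0) = 3: v(t) = -12·t^3 - 9·t^2 - 2·t + 3. The antiderivative of velocity, with x(0) = -3, gives position: x(t) = -3·t^4 - 3·t^3 - t^2 + 3·t - 3. Using x(t) = -3·t^4 - 3·t^3 - t^2 + 3·t - 3 and substituting t = 1, we find x = -7.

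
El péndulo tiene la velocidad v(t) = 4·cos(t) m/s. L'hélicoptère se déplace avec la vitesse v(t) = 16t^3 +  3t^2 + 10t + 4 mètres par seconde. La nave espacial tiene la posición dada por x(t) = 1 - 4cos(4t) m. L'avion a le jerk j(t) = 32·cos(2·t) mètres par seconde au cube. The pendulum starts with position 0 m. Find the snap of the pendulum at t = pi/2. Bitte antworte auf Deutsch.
Um dies zu lösen, müssen wir 3 Ableitungen unserer Gleichung für die Geschwindigkeit v(t) = 4·cos(t) nehmen. Die Ableitung von der Geschwindigkeit ergibt die Beschleunigung: a(t) = -4·sin(t). Mit d/dt von a(t) finden wir j(t) = -4·cos(t). Durch Ableiten von dem Ruck erhalten wir den Snap: s(t) = 4·sin(t). Mit s(t) = 4·sin(t) und Einsetzen von t = pi/2, finden wir s = 4.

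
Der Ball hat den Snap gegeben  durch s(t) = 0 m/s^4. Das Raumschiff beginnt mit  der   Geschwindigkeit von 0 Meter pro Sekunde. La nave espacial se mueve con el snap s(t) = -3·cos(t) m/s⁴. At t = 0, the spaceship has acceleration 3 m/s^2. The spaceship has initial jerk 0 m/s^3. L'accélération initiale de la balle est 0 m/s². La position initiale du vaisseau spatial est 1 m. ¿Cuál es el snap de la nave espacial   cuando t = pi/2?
Usando s(t) = -3·cos(t) y sustituyendo t = pi/2, encontramos s = 0.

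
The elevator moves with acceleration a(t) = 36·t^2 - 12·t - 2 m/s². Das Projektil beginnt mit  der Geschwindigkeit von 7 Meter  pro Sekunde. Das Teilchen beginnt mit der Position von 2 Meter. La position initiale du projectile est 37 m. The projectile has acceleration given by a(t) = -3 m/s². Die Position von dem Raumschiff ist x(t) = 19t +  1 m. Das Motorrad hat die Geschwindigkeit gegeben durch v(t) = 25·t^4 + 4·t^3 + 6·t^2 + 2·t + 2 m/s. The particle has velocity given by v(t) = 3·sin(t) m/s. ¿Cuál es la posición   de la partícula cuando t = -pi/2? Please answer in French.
Nous devons trouver l'intégrale de notre équation de la vitesse v(t) = 3·sin(t) 1 fois. L'intégrale de la vitesse est la position. En utilisant x(0) = 2, nous obtenons x(t) = 5 - 3·cos(t). Nous avons la position x(t) = 5 - 3·cos(t). En substituant t = -pi/2: x(-pi/2) = 5.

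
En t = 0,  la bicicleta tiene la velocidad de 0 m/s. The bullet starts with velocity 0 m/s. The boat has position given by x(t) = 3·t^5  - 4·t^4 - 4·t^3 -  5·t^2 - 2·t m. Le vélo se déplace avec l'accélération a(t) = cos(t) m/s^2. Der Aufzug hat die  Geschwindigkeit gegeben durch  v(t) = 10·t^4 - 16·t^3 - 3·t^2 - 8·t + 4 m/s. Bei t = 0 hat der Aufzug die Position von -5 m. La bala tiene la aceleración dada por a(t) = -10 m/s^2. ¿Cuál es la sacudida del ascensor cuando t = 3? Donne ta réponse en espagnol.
Debemos derivar nuestra ecuación de la velocidad v(t) = 10·t^4 - 16·t^3 - 3·t^2 - 8·t + 4 2 veces. Derivando la velocidad, obtenemos la aceleración: a(t) = 40·t^3 - 48·t^2 - 6·t - 8. Derivando la aceleración, obtenemos la sacudida: j(t) = 120·t^2 - 96·t - 6. De la ecuación de la sacudida j(t) = 120·t^2 - 96·t - 6, sustituimos t = 3 para obtener j = 786.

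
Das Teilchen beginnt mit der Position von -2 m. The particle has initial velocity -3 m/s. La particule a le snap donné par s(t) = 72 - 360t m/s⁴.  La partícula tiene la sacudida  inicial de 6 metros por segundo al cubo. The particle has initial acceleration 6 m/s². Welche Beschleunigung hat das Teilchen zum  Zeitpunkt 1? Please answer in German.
Um dies zu lösen, müssen wir 2 Integrale unserer Gleichung für den Snap s(t) = 72 - 360·t finden. Die Stammfunktion von dem Snap, mit j(0) = 6, ergibt den Ruck: j(t) = -180·t^2 + 72·t + 6. Das Integral von dem Ruck ist die Beschleunigung. Mit a(0) = 6 erhalten wir a(t) = -60·t^3 + 36·t^2 + 6·t + 6. Aus der Gleichung für die Beschleunigung a(t) = -60·t^3 + 36·t^2 + 6·t + 6, setzen wir t = 1 ein und erhalten a = -12.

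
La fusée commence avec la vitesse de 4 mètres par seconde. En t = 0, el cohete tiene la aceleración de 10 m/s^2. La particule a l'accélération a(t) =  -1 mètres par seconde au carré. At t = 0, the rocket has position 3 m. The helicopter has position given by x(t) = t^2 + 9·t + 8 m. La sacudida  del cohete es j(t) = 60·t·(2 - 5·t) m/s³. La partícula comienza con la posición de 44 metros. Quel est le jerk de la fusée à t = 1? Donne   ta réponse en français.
De l'équation du jerk j(t) = 60·t·(2 - 5·t), nous substituons t = 1 pour obtenir j = -180.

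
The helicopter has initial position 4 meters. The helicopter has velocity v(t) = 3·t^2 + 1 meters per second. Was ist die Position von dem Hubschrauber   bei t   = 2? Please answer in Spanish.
Partiendo de la velocidad v(t) = 3·t^2 + 1, tomamos 1 integral. La integral de la velocidad es la posición. Usando x(0) = 4, obtenemos x(t) = t^3 + t + 4. Tenemos la posición x(t) = t^3 + t + 4. Sustituyendo t = 2: x(2) = 14.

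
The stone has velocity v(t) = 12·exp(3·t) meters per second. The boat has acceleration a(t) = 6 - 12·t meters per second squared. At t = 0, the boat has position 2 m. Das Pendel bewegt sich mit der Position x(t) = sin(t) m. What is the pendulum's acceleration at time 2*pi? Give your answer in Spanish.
Para resolver esto, necesitamos tomar 2 derivadas de nuestra ecuación de la posición x(t) = sin(t). Tomando d/dt de x(t), encontramos v(t) = cos(t). Tomando d/dt de v(t), encontramos a(t) = -sin(t). Usando a(t) = -sin(t) y sustituyendo t = 2*pi, encontramos a = 0.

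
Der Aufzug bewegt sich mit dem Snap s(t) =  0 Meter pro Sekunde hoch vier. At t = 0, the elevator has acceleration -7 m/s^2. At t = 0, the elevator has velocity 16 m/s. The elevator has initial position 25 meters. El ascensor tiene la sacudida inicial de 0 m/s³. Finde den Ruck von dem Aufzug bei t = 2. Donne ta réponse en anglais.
To find the answer, we compute 1 integral of s(t) = 0. Taking ∫s(t)dt and applying j(0) = 0, we find j(t) = 0. Using j(t) = 0 and substituting t = 2, we find j = 0.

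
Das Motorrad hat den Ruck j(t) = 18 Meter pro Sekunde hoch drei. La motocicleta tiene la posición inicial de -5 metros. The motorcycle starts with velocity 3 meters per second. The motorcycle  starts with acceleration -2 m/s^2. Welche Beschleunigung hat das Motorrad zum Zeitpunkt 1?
Ausgehend von dem Ruck j(t) = 18, nehmen wir 1 Stammfunktion. Das Integral von dem Ruck ist die Beschleunigung. Mit a(0) = -2 erhalten wir a(t) = 18·t - 2. Wir haben die Beschleunigung a(t) = 18·t - 2. Durch Einsetzen von t = 1: a(1) = 16.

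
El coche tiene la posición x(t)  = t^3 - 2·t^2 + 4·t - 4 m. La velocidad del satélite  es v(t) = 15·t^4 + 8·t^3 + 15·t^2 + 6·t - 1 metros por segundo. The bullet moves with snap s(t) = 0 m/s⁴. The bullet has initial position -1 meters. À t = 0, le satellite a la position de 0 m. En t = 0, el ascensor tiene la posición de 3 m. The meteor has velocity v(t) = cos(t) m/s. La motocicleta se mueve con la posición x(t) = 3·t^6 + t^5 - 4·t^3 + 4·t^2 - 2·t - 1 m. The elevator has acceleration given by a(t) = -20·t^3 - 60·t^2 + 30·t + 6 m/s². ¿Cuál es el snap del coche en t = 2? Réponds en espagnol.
Debemos derivar nuestra ecuación de la posición x(t) = t^3 - 2·t^2 + 4·t - 4 4 veces. Tomando d/dt de x(t), encontramos v(t) = 3·t^2 - 4·t + 4. Derivando la velocidad, obtenemos la aceleración: a(t) = 6·t - 4. La derivada de la aceleración da la sacudida: j(t) = 6. Derivando la sacudida, obtenemos el snap: s(t) = 0. Tenemos el snap s(t) = 0. Sustituyendo t = 2: s(2) = 0.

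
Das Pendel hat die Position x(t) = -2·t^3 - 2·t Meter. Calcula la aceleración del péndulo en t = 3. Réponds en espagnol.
Debemos derivar nuestra ecuación de la posición x(t) = -2·t^3 - 2·t 2 veces. La derivada de la posición da la velocidad: v(t) = -6·t^2 - 2. Derivando la velocidad, obtenemos la aceleración: a(t) = -12·t. Tenemos la aceleración a(t) = -12·t. Sustituyendo t = 3: a(3) = -36.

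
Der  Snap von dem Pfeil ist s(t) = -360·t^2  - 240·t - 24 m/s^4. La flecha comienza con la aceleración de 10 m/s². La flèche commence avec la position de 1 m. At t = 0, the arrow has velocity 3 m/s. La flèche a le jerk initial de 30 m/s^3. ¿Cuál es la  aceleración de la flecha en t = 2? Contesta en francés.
Pour résoudre ceci, nous devons prendre 2 intégrales de notre équation du snap s(t) = -360·t^2 - 240·t - 24. En intégrant le snap et en utilisant la condition initiale j(0) = 30, nous obtenons j(t) = -120·t^3 - 120·t^2 - 24·t + 30. En intégrant le jerk et en utilisant la condition initiale a(0) = 10, nous obtenons a(t) = -30·t^4 - 40·t^3 - 12·t^2 + 30·t + 10. En utilisant a(t) = -30·t^4 - 40·t^3 - 12·t^2 + 30·t + 10 et en substituant t = 2, nous trouvons a = -778.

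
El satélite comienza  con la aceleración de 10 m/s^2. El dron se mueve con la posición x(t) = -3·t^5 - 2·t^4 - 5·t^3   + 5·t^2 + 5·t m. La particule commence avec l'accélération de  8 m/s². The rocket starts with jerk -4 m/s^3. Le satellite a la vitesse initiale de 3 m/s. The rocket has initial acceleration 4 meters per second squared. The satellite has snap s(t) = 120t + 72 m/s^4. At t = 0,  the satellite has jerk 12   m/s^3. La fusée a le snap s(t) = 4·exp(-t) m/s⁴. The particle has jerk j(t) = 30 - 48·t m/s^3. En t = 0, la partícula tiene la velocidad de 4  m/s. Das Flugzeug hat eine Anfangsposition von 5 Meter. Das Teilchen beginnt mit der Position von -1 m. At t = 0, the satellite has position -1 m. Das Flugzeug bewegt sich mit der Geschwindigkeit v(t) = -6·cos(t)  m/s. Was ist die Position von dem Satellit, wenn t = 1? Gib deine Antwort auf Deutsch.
Um dies zu lösen, müssen wir 4 Stammfunktionen unserer Gleichung für den Snap s(t) = 120·t + 72 finden. Die Stammfunktion von dem Snap ist der Ruck. Mit j(0) = 12 erhalten wir j(t) = 60·t^2 + 72·t + 12. Die Stammfunktion von dem Ruck, mit a(0) = 10, ergibt die Beschleunigung: a(t) = 20·t^3 + 36·t^2 + 12·t + 10. Durch Integration von der Beschleunigung und Verwendung der Anfangsbedingung v(0) = 3, erhalten wir v(t) = 5·t^4 + 12·t^3 + 6·t^2 + 10·t + 3. Durch Integration von der Geschwindigkeit und Verwendung der Anfangsbedingung x(0) = -1, erhalten wir x(t) = t^5 + 3·t^4 + 2·t^3 + 5·t^2 + 3·t - 1. Wir haben die Position x(t) = t^5 + 3·t^4 + 2·t^3 + 5·t^2 + 3·t - 1. Durch Einsetzen von t = 1: x(1) = 13.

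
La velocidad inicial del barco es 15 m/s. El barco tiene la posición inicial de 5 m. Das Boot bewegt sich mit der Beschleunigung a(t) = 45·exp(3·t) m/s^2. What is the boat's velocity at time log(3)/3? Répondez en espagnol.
Para resolver esto, necesitamos tomar 1 integral de nuestra ecuación de la aceleración a(t) = 45·exp(3·t). La integral de la aceleración es la velocidad. Usando v(0) = 15, obtenemos v(t) = 15·exp(3·t). Tenemos la velocidad v(t) = 15·exp(3·t). Sustituyendo t = log(3)/3: v(log(3)/3) = 45.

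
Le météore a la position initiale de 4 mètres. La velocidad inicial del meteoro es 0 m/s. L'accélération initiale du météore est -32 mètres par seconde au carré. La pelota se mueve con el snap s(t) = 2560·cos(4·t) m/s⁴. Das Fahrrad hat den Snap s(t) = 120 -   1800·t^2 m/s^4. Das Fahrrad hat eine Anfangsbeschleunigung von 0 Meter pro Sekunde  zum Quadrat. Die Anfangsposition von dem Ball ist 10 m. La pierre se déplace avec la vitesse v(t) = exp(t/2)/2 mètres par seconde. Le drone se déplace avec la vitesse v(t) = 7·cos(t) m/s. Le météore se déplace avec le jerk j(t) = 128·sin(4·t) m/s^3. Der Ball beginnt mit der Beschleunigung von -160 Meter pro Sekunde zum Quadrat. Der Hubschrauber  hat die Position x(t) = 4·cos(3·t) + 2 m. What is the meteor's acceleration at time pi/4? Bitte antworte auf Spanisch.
Para resolver esto, necesitamos tomar 1 integral de nuestra ecuación de la sacudida j(t) = 128·sin(4·t). Tomando ∫j(t)dt y aplicando a(0) = -32, encontramos a(t) = -32·cos(4·t). De la ecuación de la aceleración a(t) = -32·cos(4·t), sustituimos t = pi/4 para obtener a = 32.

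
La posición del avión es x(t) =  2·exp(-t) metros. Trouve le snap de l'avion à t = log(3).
Nous devons dériver notre équation de la position x(t) = 2·exp(-t) 4 fois. En prenant d/dt de x(t), nous trouvons v(t) = -2·exp(-t). La dérivée de la vitesse donne l'accélération: a(t) = 2·exp(-t). En prenant d/dt de a(t), nous trouvons j(t) = -2·exp(-t). En prenant d/dt de j(t), nous trouvons s(t) = 2·exp(-t). En utilisant s(t) = 2·exp(-t) et en substituant t = log(3), nous trouvons s = 2/3.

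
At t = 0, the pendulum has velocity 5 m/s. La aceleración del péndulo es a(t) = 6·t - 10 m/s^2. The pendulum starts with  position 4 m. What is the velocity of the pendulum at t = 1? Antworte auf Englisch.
Starting from acceleration a(t) = 6·t - 10, we take 1 antiderivative. Finding the antiderivative of a(t) and using v(0) = 5: v(t) = 3·t^2 - 10·t + 5. We have velocity v(t) = 3·t^2 - 10·t + 5. Substituting t = 1: v(1) = -2.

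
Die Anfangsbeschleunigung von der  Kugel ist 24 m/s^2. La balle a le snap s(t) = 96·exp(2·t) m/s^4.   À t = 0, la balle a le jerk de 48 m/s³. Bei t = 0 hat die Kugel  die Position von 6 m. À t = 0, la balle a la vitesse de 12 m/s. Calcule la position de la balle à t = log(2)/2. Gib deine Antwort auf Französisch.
Pour résoudre ceci, nous devons prendre 4 primitives de notre équation du snap s(t) = 96·exp(2·t). La primitive du snap est le jerk. En utilisant j(0) = 48, nous obtenons j(t) = 48·exp(2·t). L'intégrale du jerk, avec a(0) = 24, donne l'accélération: a(t) = 24·exp(2·t). En prenant ∫a(t)dt et en appliquant v(0) = 12, nous trouvons v(t) = 12·exp(2·t). En prenant ∫v(t)dt et en appliquant x(0) = 6, nous trouvons x(t) = 6·exp(2·t). Nous avons la position x(t) = 6·exp(2·t). En substituant t = log(2)/2: x(log(2)/2) = 12.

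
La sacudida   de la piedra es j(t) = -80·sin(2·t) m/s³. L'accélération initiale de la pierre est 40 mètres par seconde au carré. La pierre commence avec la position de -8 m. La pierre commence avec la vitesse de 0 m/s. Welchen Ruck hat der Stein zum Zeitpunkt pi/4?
Mit j(t) = -80·sin(2·t) und Einsetzen von t = pi/4, finden wir j = -80.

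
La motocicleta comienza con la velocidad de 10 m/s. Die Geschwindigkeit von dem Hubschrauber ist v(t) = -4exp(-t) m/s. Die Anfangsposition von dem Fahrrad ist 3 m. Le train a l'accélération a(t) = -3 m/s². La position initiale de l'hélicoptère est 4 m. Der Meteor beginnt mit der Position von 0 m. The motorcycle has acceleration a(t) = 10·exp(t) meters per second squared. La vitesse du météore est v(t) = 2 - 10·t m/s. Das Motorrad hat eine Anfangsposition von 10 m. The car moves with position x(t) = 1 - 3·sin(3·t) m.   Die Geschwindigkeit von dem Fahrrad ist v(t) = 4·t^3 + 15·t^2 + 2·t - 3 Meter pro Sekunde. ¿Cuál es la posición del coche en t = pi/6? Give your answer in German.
Wir haben die Position x(t) = 1 - 3·sin(3·t). Durch Einsetzen von t = pi/6: x(pi/6) = -2.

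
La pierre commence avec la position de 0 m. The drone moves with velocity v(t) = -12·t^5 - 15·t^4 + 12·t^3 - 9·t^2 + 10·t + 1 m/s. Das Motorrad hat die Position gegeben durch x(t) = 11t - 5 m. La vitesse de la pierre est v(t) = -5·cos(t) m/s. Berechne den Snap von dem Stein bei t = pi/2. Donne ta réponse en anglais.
To solve this, we need to take 3 derivatives of our velocity equation v(t) = -5·cos(t). Taking d/dt of v(t), we find a(t) = 5·sin(t). The derivative of acceleration gives jerk: j(t) = 5·cos(t). Differentiating jerk, we get snap: s(t) = -5·sin(t). We have snap s(t) = -5·sin(t). Substituting t = pi/2: s(pi/2) = -5.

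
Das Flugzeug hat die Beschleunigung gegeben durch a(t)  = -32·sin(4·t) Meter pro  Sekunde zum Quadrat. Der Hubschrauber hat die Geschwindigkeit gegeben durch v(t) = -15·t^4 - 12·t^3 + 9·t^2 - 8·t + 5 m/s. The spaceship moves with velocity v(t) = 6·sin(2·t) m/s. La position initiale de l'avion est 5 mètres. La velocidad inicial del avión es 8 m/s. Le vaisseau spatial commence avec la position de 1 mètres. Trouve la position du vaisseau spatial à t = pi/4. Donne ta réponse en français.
En partant de la vitesse v(t) = 6·sin(2·t), nous prenons 1 primitive. L'intégrale de la vitesse est la position. En utilisant x(0) = 1, nous obtenons x(t) = 4 - 3·cos(2·t). De l'équation de la position x(t) = 4 - 3·cos(2·t), nous substituons t = pi/4 pour obtenir x = 4.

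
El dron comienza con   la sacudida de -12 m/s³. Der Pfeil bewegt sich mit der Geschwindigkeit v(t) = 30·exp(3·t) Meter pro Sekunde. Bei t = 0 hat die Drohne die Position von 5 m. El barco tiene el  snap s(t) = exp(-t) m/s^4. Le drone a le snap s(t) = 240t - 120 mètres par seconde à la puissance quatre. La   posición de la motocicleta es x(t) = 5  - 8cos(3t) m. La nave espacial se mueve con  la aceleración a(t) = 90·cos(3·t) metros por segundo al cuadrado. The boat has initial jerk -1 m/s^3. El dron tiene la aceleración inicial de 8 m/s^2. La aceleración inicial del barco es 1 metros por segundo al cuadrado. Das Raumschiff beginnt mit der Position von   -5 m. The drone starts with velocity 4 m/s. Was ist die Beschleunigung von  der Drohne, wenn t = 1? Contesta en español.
Necesitamos integrar nuestra ecuación del snap s(t) = 240·t - 120 2 veces. Tomando ∫s(t)dt y aplicando j(0) = -12, encontramos j(t) = 120·t^2 - 120·t - 12. Tomando ∫j(t)dt y aplicando a(0) = 8, encontramos a(t) = 40·t^3 - 60·t^2 - 12·t + 8. De la ecuación de la aceleración a(t) = 40·t^3 - 60·t^2 - 12·t + 8, sustituimos t = 1 para obtener a = -24.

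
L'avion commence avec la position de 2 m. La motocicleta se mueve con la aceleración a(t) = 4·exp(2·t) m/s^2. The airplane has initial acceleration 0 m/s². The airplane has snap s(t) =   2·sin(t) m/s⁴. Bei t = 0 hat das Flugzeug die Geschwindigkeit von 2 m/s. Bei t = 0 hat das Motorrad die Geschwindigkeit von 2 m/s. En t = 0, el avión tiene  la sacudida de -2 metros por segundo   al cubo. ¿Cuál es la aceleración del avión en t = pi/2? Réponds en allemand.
Wir müssen das Integral unserer Gleichung für den Snap s(t) = 2·sin(t) 2-mal finden. Das Integral von dem Snap ist der Ruck. Mit j(0) = -2 erhalten wir j(t) = -2·cos(t). Durch Integration von dem Ruck und Verwendung der Anfangsbedingung a(0) = 0, erhalten wir a(t) = -2·sin(t). Wir haben die Beschleunigung a(t) = -2·sin(t). Durch Einsetzen von t = pi/2: a(pi/2) = -2.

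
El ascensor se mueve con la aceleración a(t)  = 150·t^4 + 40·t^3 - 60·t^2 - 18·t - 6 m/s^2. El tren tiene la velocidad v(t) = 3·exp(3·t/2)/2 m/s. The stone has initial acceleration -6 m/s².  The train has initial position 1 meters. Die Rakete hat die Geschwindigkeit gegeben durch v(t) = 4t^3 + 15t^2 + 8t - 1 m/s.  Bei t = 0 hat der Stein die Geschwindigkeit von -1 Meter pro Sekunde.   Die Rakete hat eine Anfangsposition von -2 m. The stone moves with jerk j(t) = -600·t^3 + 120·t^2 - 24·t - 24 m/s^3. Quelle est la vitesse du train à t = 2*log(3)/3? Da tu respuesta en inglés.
We have velocity v(t) = 3·exp(3·t/2)/2. Substituting t = 2*log(3)/3: v(2*log(3)/3) = 9/2.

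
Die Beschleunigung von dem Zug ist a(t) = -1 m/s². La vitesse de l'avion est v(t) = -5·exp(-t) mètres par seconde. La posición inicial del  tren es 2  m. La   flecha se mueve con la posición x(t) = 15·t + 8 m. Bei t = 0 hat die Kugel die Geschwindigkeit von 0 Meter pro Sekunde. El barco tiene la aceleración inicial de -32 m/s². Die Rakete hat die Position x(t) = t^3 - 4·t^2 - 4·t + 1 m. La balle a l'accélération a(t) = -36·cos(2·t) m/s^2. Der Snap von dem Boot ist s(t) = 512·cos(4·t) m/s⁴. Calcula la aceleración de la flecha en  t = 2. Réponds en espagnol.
Para resolver esto, necesitamos tomar 2 derivadas de nuestra ecuación de la posición x(t) = 15·t + 8. Tomando d/dt de x(t), encontramos v(t) = 15. Derivando la velocidad, obtenemos la aceleración: a(t) = 0. Usando a(t) = 0 y sustituyendo t = 2, encontramos a = 0.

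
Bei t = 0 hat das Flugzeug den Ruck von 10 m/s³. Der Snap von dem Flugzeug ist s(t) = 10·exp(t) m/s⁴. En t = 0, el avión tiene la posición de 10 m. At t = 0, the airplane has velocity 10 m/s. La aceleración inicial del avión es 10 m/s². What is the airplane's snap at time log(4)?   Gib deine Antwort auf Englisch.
From the given snap equation s(t) = 10·exp(t), we substitute t = log(4) to get s = 40.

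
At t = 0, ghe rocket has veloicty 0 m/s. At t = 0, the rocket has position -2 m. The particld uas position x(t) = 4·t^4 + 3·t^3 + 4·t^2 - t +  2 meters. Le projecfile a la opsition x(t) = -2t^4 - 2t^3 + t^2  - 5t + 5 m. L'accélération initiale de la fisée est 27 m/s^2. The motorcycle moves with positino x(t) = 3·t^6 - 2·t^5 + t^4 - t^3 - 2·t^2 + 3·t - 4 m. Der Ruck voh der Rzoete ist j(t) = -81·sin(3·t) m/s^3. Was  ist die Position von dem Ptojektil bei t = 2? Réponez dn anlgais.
We have position x(t) = -2·t^4 - 2·t^3 + t^2 - 5·t + 5. Substituting t = 2: x(2) = -49.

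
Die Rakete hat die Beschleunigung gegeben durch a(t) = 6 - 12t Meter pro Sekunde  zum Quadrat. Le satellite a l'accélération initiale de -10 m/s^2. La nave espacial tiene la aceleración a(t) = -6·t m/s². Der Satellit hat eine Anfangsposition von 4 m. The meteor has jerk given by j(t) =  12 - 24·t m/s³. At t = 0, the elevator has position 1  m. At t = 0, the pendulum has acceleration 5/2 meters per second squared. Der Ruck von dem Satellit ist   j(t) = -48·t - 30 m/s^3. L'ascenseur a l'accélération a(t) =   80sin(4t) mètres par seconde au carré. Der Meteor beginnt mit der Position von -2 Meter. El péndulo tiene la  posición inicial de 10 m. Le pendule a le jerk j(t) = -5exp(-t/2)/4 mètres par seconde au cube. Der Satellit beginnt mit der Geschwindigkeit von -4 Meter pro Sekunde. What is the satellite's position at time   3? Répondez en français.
En partant du jerk j(t) = -48·t - 30, nous prenons 3 intégrales. La primitive du jerk est l'accélération. En utilisant a(0) = -10, nous obtenons a(t) = -24·t^2 - 30·t - 10. La primitive de l'accélération est la vitesse. En utilisant v(0) = -4, nous obtenons v(t) = -8·t^3 - 15·t^2 - 10·t - 4. La primitive de la vitesse est la position. En utilisant x(0) = 4, nous obtenons x(t) = -2·t^4 - 5·t^3 - 5·t^2 - 4·t + 4. Nous avons la position x(t) = -2·t^4 - 5·t^3 - 5·t^2 - 4·t + 4. En substituant t = 3: x(3) = -350.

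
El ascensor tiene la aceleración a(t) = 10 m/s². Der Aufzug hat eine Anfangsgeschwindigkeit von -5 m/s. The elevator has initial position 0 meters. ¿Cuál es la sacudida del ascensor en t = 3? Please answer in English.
To solve this, we need to take 1 derivative of our acceleration equation a(t) = 10. Taking d/dt of a(t), we find j(t) = 0. From the given jerk equation j(t) = 0, we substitute t = 3 to get j = 0.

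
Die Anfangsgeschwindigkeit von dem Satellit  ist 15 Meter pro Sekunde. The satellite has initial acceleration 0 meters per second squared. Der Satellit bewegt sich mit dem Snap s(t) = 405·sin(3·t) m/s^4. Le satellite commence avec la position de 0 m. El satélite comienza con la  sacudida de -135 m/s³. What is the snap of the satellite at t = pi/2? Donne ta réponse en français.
En utilisant s(t) = 405·sin(3·t) et en substituant t = pi/2, nous trouvons s = -405.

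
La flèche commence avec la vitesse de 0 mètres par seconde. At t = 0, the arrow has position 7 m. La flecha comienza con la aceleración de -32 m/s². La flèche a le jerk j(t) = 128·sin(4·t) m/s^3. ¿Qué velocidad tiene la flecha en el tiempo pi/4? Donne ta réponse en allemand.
Ausgehend von dem Ruck j(t) = 128·sin(4·t), nehmen wir 2 Stammfunktionen. Durch Integration von dem Ruck und Verwendung der Anfangsbedingung a(0) = -32, erhalten wir a(t) = -32·cos(4·t). Durch Integration von der Beschleunigung und Verwendung der Anfangsbedingung v(0) = 0, erhalten wir v(t) = -8·sin(4·t). Mit v(t) = -8·sin(4·t) und Einsetzen von t = pi/4, finden wir v = 0.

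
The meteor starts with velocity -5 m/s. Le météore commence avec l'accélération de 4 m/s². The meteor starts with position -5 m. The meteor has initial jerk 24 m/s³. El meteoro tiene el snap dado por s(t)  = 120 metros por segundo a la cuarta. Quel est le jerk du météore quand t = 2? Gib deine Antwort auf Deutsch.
Wir müssen das Integral unserer Gleichung für den Snap s(t) = 120 1-mal finden. Das Integral von dem Snap, mit j(0) = 24, ergibt den Ruck: j(t) = 120·t + 24. Mit j(t) = 120·t + 24 und Einsetzen von t = 2, finden wir j = 264.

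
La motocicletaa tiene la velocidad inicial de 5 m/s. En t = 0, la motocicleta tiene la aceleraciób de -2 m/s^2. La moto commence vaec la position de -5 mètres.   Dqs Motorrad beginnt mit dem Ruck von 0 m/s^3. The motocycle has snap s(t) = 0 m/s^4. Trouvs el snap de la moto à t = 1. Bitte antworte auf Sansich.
Tenemos el snap s(t) = 0. Sustituyendo t = 1: s(1) = 0.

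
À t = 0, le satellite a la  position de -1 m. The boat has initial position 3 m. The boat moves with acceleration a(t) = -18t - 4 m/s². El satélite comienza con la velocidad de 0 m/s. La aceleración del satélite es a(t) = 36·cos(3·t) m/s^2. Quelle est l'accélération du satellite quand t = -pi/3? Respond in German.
Mit a(t) = 36·cos(3·t) und Einsetzen von t = -pi/3, finden wir a = -36.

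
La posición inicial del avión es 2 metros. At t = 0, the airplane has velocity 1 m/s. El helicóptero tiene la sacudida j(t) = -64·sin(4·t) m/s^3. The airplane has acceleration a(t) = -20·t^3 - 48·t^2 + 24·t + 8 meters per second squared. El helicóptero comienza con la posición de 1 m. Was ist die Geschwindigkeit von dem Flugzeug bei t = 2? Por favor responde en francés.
Nous devons trouver la primitive de notre équation de l'accélération a(t) = -20·t^3 - 48·t^2 + 24·t + 8 1 fois. En prenant ∫a(t)dt et en appliquant v(0) = 1, nous trouvons v(t) = -5·t^4 - 16·t^3 + 12·t^2 + 8·t + 1. Nous avons la vitesse v(t) = -5·t^4 - 16·t^3 + 12·t^2 + 8·t + 1. En substituant t = 2: v(2) = -143.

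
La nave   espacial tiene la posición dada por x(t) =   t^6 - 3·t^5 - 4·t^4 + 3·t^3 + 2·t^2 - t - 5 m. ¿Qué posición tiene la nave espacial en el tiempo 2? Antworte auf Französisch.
Nous avons la position x(t) = t^6 - 3·t^5 - 4·t^4 + 3·t^3 + 2·t^2 - t - 5. En substituant t = 2: x(2) = -71.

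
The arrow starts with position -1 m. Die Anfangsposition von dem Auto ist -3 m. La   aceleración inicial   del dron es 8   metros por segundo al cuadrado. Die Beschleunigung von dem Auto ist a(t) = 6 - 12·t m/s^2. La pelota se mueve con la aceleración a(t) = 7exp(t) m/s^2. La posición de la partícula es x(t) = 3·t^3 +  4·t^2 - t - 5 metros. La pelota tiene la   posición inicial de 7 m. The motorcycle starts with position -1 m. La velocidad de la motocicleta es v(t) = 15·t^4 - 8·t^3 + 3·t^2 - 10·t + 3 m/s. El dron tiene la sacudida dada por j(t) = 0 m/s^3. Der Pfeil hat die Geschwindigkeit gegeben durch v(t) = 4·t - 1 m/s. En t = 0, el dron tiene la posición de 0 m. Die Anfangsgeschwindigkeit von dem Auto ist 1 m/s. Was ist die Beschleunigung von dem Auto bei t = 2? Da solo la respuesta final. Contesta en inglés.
At t = 2, a = -18.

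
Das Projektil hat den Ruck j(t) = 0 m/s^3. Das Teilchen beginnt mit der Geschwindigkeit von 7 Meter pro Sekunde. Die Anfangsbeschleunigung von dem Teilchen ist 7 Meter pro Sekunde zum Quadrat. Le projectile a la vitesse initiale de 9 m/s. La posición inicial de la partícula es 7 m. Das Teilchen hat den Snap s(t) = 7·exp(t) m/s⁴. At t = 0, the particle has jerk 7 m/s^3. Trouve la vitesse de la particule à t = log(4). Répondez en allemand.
Ausgehend von dem Snap s(t) = 7·exp(t), nehmen wir 3 Stammfunktionen. Durch Integration von dem Snap und Verwendung der Anfangsbedingung j(0) = 7, erhalten wir j(t) = 7·exp(t). Die Stammfunktion von dem Ruck ist die Beschleunigung. Mit a(0) = 7 erhalten wir a(t) = 7·exp(t). Durch Integration von der Beschleunigung und Verwendung der Anfangsbedingung v(0) = 7, erhalten wir v(t) = 7·exp(t). Aus der Gleichung für die Geschwindigkeit v(t) = 7·exp(t), setzen wir t = log(4) ein und erhalten v = 28.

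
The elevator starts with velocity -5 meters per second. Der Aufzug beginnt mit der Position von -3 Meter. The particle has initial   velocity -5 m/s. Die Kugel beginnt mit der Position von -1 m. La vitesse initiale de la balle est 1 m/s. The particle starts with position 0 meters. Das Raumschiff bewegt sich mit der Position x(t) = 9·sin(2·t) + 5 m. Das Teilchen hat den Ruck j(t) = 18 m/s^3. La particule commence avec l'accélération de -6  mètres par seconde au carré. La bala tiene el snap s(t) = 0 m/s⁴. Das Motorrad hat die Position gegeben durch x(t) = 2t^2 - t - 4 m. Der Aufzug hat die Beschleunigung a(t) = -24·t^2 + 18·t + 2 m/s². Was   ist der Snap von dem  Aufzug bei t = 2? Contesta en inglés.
Starting from acceleration a(t) = -24·t^2 + 18·t + 2, we take 2 derivatives. Taking d/dt of a(t), we find j(t) = 18 - 48·t. Differentiating jerk, we get snap: s(t) = -48. From the given snap equation s(t) = -48, we substitute t = 2 to get s = -48.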